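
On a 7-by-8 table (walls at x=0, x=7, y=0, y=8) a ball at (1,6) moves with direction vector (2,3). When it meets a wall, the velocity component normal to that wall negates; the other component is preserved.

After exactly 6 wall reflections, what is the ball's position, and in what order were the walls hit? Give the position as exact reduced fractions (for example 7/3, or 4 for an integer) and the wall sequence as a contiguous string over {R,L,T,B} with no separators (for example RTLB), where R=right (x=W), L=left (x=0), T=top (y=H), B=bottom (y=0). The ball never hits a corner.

1. t=2/3 → T at (7/3,8); v=(2,-3)
2. t=7/3 → R at (7,1); v=(-2,-3)
3. t=1/3 → B at (19/3,0); v=(-2,3)
4. t=8/3 → T at (1,8); v=(-2,-3)
5. t=1/2 → L at (0,13/2); v=(2,-3)
6. t=13/6 → B at (13/3,0); v=(2,3)

Final position: (13/3,0)
Wall sequence: TRBTLB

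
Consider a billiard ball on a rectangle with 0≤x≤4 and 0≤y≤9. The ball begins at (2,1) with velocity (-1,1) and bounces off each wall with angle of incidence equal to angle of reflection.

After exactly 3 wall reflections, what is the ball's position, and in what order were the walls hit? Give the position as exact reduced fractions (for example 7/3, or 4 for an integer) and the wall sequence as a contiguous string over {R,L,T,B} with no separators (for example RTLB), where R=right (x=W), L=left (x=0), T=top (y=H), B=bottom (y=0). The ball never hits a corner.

Final position: (2,9)
Wall sequence: LRT

1. t=2 → L at (0,3); v=(1,1)
2. t=4 → R at (4,7); v=(-1,1)
3. t=2 → T at (2,9); v=(-1,-1)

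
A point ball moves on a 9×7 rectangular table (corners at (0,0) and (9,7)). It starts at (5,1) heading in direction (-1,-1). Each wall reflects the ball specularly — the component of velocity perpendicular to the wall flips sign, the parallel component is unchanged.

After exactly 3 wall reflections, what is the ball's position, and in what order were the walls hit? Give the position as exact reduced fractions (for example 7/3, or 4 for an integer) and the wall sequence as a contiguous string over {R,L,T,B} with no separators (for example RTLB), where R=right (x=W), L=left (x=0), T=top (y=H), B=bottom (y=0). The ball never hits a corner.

Final position: (3,7)
Wall sequence: BLT

1. t=1 → B at (4,0); v=(-1,1)
2. t=4 → L at (0,4); v=(1,1)
3. t=3 → T at (3,7); v=(1,-1)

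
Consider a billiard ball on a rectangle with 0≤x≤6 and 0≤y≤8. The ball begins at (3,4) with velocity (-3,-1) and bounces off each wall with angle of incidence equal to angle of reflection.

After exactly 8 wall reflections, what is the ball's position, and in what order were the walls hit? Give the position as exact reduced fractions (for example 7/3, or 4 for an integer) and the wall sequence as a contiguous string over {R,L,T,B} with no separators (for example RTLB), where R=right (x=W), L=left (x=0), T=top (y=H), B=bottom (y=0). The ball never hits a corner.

Final position: (3,8)
Wall sequence: LRBLRLRT

1. t=1 → L at (0,3); v=(3,-1)
2. t=2 → R at (6,1); v=(-3,-1)
3. t=1 → B at (3,0); v=(-3,1)
4. t=1 → L at (0,1); v=(3,1)
5. t=2 → R at (6,3); v=(-3,1)
6. t=2 → L at (0,5); v=(3,1)
7. t=2 → R at (6,7); v=(-3,1)
8. t=1 → T at (3,8); v=(-3,-1)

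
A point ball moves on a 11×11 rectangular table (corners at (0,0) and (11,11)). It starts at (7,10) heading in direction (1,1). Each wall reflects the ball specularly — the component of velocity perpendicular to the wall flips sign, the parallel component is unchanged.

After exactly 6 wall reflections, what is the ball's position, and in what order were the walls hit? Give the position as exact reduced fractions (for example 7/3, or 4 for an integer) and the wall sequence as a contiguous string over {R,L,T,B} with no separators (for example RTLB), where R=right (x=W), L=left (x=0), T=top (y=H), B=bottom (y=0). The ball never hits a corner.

1. t=1 → T at (8,11); v=(1,-1)
2. t=3 → R at (11,8); v=(-1,-1)
3. t=8 → B at (3,0); v=(-1,1)
4. t=3 → L at (0,3); v=(1,1)
5. t=8 → T at (8,11); v=(1,-1)
6. t=3 → R at (11,8); v=(-1,-1)

Final position: (11,8)
Wall sequence: TRBLTR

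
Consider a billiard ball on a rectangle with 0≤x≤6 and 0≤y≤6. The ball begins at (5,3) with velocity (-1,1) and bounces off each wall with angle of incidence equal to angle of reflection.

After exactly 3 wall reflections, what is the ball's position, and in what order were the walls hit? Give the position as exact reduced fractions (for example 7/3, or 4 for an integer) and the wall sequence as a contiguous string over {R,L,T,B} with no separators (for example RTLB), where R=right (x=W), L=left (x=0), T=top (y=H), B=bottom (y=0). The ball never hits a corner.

Final position: (4,0)
Wall sequence: TLB

1. t=3 → T at (2,6); v=(-1,-1)
2. t=2 → L at (0,4); v=(1,-1)
3. t=4 → B at (4,0); v=(1,1)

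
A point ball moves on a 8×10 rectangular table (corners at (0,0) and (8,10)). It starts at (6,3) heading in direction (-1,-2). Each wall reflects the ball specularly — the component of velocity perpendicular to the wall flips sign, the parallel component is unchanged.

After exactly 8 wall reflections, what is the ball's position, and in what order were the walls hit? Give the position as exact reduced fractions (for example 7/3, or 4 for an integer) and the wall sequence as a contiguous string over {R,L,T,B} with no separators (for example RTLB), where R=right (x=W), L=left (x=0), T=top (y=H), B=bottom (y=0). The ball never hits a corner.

1. t=3/2 → B at (9/2,0); v=(-1,2)
2. t=9/2 → L at (0,9); v=(1,2)
3. t=1/2 → T at (1/2,10); v=(1,-2)
4. t=5 → B at (11/2,0); v=(1,2)
5. t=5/2 → R at (8,5); v=(-1,2)
6. t=5/2 → T at (11/2,10); v=(-1,-2)
7. t=5 → B at (1/2,0); v=(-1,2)
8. t=1/2 → L at (0,1); v=(1,2)

Final position: (0,1)
Wall sequence: BLTBRTBL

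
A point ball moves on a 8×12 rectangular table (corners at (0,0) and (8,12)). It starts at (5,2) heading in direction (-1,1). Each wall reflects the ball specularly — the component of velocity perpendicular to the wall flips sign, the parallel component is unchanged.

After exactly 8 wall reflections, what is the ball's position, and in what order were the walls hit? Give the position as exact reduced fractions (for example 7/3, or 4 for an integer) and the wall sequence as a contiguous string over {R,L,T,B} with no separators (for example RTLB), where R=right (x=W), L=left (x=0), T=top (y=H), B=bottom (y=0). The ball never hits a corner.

1. t=5 → L at (0,7); v=(1,1)
2. t=5 → T at (5,12); v=(1,-1)
3. t=3 → R at (8,9); v=(-1,-1)
4. t=8 → L at (0,1); v=(1,-1)
5. t=1 → B at (1,0); v=(1,1)
6. t=7 → R at (8,7); v=(-1,1)
7. t=5 → T at (3,12); v=(-1,-1)
8. t=3 → L at (0,9); v=(1,-1)

Final position: (0,9)
Wall sequence: LTRLBRTL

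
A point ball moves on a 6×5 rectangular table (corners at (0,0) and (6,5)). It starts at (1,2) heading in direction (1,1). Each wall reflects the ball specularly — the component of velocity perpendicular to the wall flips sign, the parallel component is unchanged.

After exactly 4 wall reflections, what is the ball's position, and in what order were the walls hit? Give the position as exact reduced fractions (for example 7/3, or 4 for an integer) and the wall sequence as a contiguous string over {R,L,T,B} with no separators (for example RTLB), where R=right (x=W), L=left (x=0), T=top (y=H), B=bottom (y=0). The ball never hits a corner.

1. t=3 → T at (4,5); v=(1,-1)
2. t=2 → R at (6,3); v=(-1,-1)
3. t=3 → B at (3,0); v=(-1,1)
4. t=3 → L at (0,3); v=(1,1)

Final position: (0,3)
Wall sequence: TRBL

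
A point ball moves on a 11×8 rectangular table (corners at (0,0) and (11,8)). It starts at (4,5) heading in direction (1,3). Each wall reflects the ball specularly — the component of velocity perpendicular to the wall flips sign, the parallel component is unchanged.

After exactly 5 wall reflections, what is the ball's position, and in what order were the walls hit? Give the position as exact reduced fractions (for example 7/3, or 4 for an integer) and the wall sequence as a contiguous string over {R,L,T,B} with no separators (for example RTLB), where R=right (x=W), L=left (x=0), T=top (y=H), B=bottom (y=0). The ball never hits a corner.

1. t=1 → T at (5,8); v=(1,-3)
2. t=8/3 → B at (23/3,0); v=(1,3)
3. t=8/3 → T at (31/3,8); v=(1,-3)
4. t=2/3 → R at (11,6); v=(-1,-3)
5. t=2 → B at (9,0); v=(-1,3)

Final position: (9,0)
Wall sequence: TBTRB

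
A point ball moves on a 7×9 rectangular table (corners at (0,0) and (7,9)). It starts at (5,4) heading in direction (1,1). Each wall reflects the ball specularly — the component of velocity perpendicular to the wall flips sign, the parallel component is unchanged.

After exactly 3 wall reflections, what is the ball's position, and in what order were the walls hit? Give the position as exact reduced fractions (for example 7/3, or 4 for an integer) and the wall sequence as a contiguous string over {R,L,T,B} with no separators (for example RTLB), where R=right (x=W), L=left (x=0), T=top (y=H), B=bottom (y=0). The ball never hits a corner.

Final position: (0,5)
Wall sequence: RTL

1. t=2 → R at (7,6); v=(-1,1)
2. t=3 → T at (4,9); v=(-1,-1)
3. t=4 → L at (0,5); v=(1,-1)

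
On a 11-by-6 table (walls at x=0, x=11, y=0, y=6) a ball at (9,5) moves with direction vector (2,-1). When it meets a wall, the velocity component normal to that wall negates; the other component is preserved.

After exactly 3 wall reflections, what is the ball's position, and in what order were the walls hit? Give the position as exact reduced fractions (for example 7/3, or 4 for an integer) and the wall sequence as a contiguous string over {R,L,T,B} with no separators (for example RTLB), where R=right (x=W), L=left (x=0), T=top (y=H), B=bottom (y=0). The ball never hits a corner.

1. t=1 → R at (11,4); v=(-2,-1)
2. t=4 → B at (3,0); v=(-2,1)
3. t=3/2 → L at (0,3/2); v=(2,1)

Final position: (0,3/2)
Wall sequence: RBL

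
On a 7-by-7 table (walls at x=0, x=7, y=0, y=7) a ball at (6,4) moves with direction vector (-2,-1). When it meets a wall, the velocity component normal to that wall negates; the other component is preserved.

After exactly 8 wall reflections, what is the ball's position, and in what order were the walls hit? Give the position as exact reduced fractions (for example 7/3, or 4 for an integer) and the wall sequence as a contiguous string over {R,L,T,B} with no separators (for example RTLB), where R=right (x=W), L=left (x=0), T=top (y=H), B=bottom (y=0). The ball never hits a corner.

1. t=3 → L at (0,1); v=(2,-1)
2. t=1 → B at (2,0); v=(2,1)
3. t=5/2 → R at (7,5/2); v=(-2,1)
4. t=7/2 → L at (0,6); v=(2,1)
5. t=1 → T at (2,7); v=(2,-1)
6. t=5/2 → R at (7,9/2); v=(-2,-1)
7. t=7/2 → L at (0,1); v=(2,-1)
8. t=1 → B at (2,0); v=(2,1)

Final position: (2,0)
Wall sequence: LBRLTRLB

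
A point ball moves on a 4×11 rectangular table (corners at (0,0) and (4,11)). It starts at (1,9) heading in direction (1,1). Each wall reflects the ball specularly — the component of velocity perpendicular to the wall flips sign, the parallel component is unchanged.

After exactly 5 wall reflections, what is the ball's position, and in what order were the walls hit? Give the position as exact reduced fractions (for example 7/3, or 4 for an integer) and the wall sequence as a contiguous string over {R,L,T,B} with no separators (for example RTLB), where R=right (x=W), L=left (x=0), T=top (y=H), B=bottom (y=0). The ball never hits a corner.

Final position: (2,0)
Wall sequence: TRLRB

1. t=2 → T at (3,11); v=(1,-1)
2. t=1 → R at (4,10); v=(-1,-1)
3. t=4 → L at (0,6); v=(1,-1)
4. t=4 → R at (4,2); v=(-1,-1)
5. t=2 → B at (2,0); v=(-1,1)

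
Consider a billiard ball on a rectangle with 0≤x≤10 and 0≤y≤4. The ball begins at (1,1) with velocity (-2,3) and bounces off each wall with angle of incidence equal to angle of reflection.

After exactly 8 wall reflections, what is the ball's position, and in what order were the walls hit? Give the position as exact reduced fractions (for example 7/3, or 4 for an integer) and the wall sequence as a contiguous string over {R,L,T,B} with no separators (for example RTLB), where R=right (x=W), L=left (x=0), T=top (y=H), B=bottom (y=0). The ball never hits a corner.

Final position: (17/3,0)
Wall sequence: LTBTBRTB

1. t=1/2 → L at (0,5/2); v=(2,3)
2. t=1/2 → T at (1,4); v=(2,-3)
3. t=4/3 → B at (11/3,0); v=(2,3)
4. t=4/3 → T at (19/3,4); v=(2,-3)
5. t=4/3 → B at (9,0); v=(2,3)
6. t=1/2 → R at (10,3/2); v=(-2,3)
7. t=5/6 → T at (25/3,4); v=(-2,-3)
8. t=4/3 → B at (17/3,0); v=(-2,3)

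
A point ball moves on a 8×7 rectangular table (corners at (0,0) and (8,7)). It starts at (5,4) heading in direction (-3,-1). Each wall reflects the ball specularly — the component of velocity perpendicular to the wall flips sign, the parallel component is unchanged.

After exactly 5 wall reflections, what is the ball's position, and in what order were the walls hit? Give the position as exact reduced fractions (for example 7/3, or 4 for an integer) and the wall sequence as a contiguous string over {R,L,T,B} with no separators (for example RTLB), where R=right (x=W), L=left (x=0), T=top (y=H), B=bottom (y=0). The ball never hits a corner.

1. t=5/3 → L at (0,7/3); v=(3,-1)
2. t=7/3 → B at (7,0); v=(3,1)
3. t=1/3 → R at (8,1/3); v=(-3,1)
4. t=8/3 → L at (0,3); v=(3,1)
5. t=8/3 → R at (8,17/3); v=(-3,1)

Final position: (8,17/3)
Wall sequence: LBRLR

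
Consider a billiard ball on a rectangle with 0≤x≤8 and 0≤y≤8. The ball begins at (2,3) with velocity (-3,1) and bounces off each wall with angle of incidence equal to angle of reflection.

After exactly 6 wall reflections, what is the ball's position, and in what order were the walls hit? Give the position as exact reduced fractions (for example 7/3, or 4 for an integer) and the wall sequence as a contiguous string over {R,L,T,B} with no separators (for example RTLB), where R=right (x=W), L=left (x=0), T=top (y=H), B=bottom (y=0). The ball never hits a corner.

Final position: (0,5/3)
Wall sequence: LRTLRL

1. t=2/3 → L at (0,11/3); v=(3,1)
2. t=8/3 → R at (8,19/3); v=(-3,1)
3. t=5/3 → T at (3,8); v=(-3,-1)
4. t=1 → L at (0,7); v=(3,-1)
5. t=8/3 → R at (8,13/3); v=(-3,-1)
6. t=8/3 → L at (0,5/3); v=(3,-1)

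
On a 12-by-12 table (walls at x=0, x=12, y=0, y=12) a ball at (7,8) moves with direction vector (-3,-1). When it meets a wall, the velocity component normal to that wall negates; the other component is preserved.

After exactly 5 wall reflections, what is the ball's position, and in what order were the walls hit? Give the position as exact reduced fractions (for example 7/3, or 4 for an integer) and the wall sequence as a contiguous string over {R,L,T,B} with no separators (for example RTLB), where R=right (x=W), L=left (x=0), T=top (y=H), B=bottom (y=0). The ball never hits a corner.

1. t=7/3 → L at (0,17/3); v=(3,-1)
2. t=4 → R at (12,5/3); v=(-3,-1)
3. t=5/3 → B at (7,0); v=(-3,1)
4. t=7/3 → L at (0,7/3); v=(3,1)
5. t=4 → R at (12,19/3); v=(-3,1)

Final position: (12,19/3)
Wall sequence: LRBLR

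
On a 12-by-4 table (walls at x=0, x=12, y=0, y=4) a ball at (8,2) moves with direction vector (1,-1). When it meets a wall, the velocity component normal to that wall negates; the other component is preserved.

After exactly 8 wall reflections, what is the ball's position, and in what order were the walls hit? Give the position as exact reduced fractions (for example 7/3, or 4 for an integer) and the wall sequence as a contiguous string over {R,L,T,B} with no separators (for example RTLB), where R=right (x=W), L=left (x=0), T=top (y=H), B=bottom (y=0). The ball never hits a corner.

1. t=2 → B at (10,0); v=(1,1)
2. t=2 → R at (12,2); v=(-1,1)
3. t=2 → T at (10,4); v=(-1,-1)
4. t=4 → B at (6,0); v=(-1,1)
5. t=4 → T at (2,4); v=(-1,-1)
6. t=2 → L at (0,2); v=(1,-1)
7. t=2 → B at (2,0); v=(1,1)
8. t=4 → T at (6,4); v=(1,-1)

Final position: (6,4)
Wall sequence: BRTBTLBT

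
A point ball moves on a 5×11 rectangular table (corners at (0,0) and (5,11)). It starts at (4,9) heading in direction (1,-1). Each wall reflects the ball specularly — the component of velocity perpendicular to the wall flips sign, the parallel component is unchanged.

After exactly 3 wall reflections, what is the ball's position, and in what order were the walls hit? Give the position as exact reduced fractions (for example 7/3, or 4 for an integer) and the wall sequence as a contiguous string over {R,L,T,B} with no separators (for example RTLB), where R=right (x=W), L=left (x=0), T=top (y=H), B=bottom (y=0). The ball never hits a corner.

Final position: (3,0)
Wall sequence: RLB

1. t=1 → R at (5,8); v=(-1,-1)
2. t=5 → L at (0,3); v=(1,-1)
3. t=3 → B at (3,0); v=(1,1)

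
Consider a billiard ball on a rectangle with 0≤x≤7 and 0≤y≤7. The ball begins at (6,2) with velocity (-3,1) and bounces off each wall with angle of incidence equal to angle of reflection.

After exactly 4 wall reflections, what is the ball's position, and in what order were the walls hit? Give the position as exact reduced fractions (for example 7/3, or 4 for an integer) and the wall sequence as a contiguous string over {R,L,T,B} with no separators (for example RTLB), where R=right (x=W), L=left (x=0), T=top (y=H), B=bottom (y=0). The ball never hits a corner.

1. t=2 → L at (0,4); v=(3,1)
2. t=7/3 → R at (7,19/3); v=(-3,1)
3. t=2/3 → T at (5,7); v=(-3,-1)
4. t=5/3 → L at (0,16/3); v=(3,-1)

Final position: (0,16/3)
Wall sequence: LRTL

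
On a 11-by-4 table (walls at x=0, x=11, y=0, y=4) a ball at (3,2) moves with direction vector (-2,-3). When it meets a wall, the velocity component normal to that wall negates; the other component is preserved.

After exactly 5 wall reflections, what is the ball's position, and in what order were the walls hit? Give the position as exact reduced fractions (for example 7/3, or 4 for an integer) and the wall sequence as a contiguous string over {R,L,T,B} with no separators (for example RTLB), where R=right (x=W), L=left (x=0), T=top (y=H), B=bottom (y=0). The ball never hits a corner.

Final position: (19/3,4)
Wall sequence: BLTBT

1. t=2/3 → B at (5/3,0); v=(-2,3)
2. t=5/6 → L at (0,5/2); v=(2,3)
3. t=1/2 → T at (1,4); v=(2,-3)
4. t=4/3 → B at (11/3,0); v=(2,3)
5. t=4/3 → T at (19/3,4); v=(2,-3)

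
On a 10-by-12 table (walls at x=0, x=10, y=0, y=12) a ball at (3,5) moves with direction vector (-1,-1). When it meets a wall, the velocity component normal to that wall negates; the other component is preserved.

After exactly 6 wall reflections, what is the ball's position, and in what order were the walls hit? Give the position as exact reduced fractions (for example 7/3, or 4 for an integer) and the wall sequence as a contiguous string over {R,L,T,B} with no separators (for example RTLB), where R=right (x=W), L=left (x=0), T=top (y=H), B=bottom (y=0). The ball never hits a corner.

1. t=3 → L at (0,2); v=(1,-1)
2. t=2 → B at (2,0); v=(1,1)
3. t=8 → R at (10,8); v=(-1,1)
4. t=4 → T at (6,12); v=(-1,-1)
5. t=6 → L at (0,6); v=(1,-1)
6. t=6 → B at (6,0); v=(1,1)

Final position: (6,0)
Wall sequence: LBRTLB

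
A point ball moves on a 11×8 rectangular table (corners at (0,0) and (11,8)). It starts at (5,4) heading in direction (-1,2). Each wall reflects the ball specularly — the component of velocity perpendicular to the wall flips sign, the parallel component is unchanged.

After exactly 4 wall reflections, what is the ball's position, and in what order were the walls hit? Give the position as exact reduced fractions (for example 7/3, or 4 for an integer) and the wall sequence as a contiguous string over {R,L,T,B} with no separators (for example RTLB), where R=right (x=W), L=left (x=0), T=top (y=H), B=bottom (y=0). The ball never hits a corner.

Final position: (5,8)
Wall sequence: TLBT

1. t=2 → T at (3,8); v=(-1,-2)
2. t=3 → L at (0,2); v=(1,-2)
3. t=1 → B at (1,0); v=(1,2)
4. t=4 → T at (5,8); v=(1,-2)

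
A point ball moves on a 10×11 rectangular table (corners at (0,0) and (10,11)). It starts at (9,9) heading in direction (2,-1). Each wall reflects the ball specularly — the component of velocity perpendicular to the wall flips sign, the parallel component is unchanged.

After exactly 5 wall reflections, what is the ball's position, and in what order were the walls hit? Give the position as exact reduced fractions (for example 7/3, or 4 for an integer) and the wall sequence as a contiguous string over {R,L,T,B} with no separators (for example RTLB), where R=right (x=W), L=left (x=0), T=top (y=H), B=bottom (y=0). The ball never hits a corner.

Final position: (0,13/2)
Wall sequence: RLBRL

1. t=1/2 → R at (10,17/2); v=(-2,-1)
2. t=5 → L at (0,7/2); v=(2,-1)
3. t=7/2 → B at (7,0); v=(2,1)
4. t=3/2 → R at (10,3/2); v=(-2,1)
5. t=5 → L at (0,13/2); v=(2,1)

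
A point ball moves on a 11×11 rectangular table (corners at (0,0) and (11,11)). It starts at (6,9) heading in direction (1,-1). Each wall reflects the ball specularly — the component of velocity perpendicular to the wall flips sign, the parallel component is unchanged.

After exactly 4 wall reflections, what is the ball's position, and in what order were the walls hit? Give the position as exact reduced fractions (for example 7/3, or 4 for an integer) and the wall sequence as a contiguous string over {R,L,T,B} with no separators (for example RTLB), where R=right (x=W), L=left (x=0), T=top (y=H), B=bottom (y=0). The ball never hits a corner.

1. t=5 → R at (11,4); v=(-1,-1)
2. t=4 → B at (7,0); v=(-1,1)
3. t=7 → L at (0,7); v=(1,1)
4. t=4 → T at (4,11); v=(1,-1)

Final position: (4,11)
Wall sequence: RBLT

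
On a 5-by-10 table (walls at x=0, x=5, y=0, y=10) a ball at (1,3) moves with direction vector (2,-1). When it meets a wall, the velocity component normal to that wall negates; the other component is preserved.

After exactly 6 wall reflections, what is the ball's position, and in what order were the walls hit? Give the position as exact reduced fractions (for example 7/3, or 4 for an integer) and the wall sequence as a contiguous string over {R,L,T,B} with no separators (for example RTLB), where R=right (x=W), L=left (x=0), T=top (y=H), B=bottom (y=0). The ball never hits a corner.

Final position: (5,9)
Wall sequence: RBLRLR

1. t=2 → R at (5,1); v=(-2,-1)
2. t=1 → B at (3,0); v=(-2,1)
3. t=3/2 → L at (0,3/2); v=(2,1)
4. t=5/2 → R at (5,4); v=(-2,1)
5. t=5/2 → L at (0,13/2); v=(2,1)
6. t=5/2 → R at (5,9); v=(-2,1)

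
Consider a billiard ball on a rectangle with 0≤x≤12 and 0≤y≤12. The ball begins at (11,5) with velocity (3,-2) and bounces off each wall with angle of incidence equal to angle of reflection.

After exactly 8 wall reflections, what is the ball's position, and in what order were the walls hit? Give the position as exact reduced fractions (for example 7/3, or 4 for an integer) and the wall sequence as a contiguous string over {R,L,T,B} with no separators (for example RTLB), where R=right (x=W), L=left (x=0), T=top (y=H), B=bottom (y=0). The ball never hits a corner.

Final position: (12,11/3)
Wall sequence: RBLRTLBR

1. t=1/3 → R at (12,13/3); v=(-3,-2)
2. t=13/6 → B at (11/2,0); v=(-3,2)
3. t=11/6 → L at (0,11/3); v=(3,2)
4. t=4 → R at (12,35/3); v=(-3,2)
5. t=1/6 → T at (23/2,12); v=(-3,-2)
6. t=23/6 → L at (0,13/3); v=(3,-2)
7. t=13/6 → B at (13/2,0); v=(3,2)
8. t=11/6 → R at (12,11/3); v=(-3,2)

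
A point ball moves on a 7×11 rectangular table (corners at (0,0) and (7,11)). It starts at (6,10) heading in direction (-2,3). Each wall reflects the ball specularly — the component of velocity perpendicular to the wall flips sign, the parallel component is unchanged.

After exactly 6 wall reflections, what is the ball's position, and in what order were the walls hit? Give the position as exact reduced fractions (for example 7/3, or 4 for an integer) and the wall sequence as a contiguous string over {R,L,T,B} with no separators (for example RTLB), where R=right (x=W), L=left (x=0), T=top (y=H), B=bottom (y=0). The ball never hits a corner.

Final position: (0,4)
Wall sequence: TLBRTL

1. t=1/3 → T at (16/3,11); v=(-2,-3)
2. t=8/3 → L at (0,3); v=(2,-3)
3. t=1 → B at (2,0); v=(2,3)
4. t=5/2 → R at (7,15/2); v=(-2,3)
5. t=7/6 → T at (14/3,11); v=(-2,-3)
6. t=7/3 → L at (0,4); v=(2,-3)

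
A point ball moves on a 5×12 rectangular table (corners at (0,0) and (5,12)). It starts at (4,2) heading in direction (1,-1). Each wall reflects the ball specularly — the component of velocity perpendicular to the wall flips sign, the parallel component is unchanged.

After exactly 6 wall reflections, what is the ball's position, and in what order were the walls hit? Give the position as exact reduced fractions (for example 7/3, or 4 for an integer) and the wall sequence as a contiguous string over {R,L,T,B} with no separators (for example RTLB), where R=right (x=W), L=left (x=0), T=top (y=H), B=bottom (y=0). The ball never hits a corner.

1. t=1 → R at (5,1); v=(-1,-1)
2. t=1 → B at (4,0); v=(-1,1)
3. t=4 → L at (0,4); v=(1,1)
4. t=5 → R at (5,9); v=(-1,1)
5. t=3 → T at (2,12); v=(-1,-1)
6. t=2 → L at (0,10); v=(1,-1)

Final position: (0,10)
Wall sequence: RBLRTL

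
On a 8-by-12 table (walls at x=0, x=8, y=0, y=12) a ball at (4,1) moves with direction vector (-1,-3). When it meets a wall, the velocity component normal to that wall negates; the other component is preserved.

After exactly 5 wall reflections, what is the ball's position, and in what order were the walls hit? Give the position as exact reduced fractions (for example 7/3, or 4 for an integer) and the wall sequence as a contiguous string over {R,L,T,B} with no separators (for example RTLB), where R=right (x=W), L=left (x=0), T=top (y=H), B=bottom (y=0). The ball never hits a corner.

1. t=1/3 → B at (11/3,0); v=(-1,3)
2. t=11/3 → L at (0,11); v=(1,3)
3. t=1/3 → T at (1/3,12); v=(1,-3)
4. t=4 → B at (13/3,0); v=(1,3)
5. t=11/3 → R at (8,11); v=(-1,3)

Final position: (8,11)
Wall sequence: BLTBR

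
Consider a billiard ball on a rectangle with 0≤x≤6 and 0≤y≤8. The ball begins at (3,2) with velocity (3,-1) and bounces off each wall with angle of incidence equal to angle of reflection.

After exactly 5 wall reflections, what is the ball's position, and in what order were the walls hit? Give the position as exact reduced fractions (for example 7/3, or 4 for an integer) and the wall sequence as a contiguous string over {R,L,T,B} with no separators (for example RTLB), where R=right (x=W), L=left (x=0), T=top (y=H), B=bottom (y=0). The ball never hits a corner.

1. t=1 → R at (6,1); v=(-3,-1)
2. t=1 → B at (3,0); v=(-3,1)
3. t=1 → L at (0,1); v=(3,1)
4. t=2 → R at (6,3); v=(-3,1)
5. t=2 → L at (0,5); v=(3,1)

Final position: (0,5)
Wall sequence: RBLRL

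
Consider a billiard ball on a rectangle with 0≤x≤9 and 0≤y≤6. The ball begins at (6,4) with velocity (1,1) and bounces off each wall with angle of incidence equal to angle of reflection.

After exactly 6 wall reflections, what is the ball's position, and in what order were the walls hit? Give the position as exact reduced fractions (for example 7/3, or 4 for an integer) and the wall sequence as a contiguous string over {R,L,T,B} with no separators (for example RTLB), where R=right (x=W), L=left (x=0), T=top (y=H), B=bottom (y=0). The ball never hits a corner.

1. t=2 → T at (8,6); v=(1,-1)
2. t=1 → R at (9,5); v=(-1,-1)
3. t=5 → B at (4,0); v=(-1,1)
4. t=4 → L at (0,4); v=(1,1)
5. t=2 → T at (2,6); v=(1,-1)
6. t=6 → B at (8,0); v=(1,1)

Final position: (8,0)
Wall sequence: TRBLTB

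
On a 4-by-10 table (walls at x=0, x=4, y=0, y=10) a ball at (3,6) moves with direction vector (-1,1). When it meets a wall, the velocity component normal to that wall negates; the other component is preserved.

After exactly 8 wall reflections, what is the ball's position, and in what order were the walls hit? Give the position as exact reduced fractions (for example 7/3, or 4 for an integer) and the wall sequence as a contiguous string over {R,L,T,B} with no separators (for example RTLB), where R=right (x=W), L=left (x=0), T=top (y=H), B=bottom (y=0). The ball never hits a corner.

1. t=3 → L at (0,9); v=(1,1)
2. t=1 → T at (1,10); v=(1,-1)
3. t=3 → R at (4,7); v=(-1,-1)
4. t=4 → L at (0,3); v=(1,-1)
5. t=3 → B at (3,0); v=(1,1)
6. t=1 → R at (4,1); v=(-1,1)
7. t=4 → L at (0,5); v=(1,1)
8. t=4 → R at (4,9); v=(-1,1)

Final position: (4,9)
Wall sequence: LTRLBRLR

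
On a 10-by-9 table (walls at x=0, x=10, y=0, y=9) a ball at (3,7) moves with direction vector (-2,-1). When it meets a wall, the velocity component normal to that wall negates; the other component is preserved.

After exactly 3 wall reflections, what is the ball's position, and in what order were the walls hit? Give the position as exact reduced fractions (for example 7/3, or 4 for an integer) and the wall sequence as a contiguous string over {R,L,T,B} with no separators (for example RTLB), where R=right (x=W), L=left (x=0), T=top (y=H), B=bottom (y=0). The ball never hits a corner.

Final position: (9,0)
Wall sequence: LRB

1. t=3/2 → L at (0,11/2); v=(2,-1)
2. t=5 → R at (10,1/2); v=(-2,-1)
3. t=1/2 → B at (9,0); v=(-2,1)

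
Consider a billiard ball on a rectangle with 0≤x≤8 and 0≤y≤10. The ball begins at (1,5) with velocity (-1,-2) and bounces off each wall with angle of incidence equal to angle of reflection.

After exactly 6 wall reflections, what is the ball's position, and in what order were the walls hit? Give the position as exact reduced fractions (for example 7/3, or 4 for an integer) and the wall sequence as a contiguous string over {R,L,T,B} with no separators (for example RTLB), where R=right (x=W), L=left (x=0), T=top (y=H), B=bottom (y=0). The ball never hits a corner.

1. t=1 → L at (0,3); v=(1,-2)
2. t=3/2 → B at (3/2,0); v=(1,2)
3. t=5 → T at (13/2,10); v=(1,-2)
4. t=3/2 → R at (8,7); v=(-1,-2)
5. t=7/2 → B at (9/2,0); v=(-1,2)
6. t=9/2 → L at (0,9); v=(1,2)

Final position: (0,9)
Wall sequence: LBTRBL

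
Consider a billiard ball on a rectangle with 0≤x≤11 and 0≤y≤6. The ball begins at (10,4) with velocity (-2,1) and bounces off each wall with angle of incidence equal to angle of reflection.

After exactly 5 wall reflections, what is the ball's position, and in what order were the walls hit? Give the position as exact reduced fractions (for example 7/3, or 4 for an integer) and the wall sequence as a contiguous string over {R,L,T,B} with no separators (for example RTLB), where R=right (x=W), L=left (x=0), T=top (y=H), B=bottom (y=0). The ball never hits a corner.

Final position: (4,6)
Wall sequence: TLBRT

1. t=2 → T at (6,6); v=(-2,-1)
2. t=3 → L at (0,3); v=(2,-1)
3. t=3 → B at (6,0); v=(2,1)
4. t=5/2 → R at (11,5/2); v=(-2,1)
5. t=7/2 → T at (4,6); v=(-2,-1)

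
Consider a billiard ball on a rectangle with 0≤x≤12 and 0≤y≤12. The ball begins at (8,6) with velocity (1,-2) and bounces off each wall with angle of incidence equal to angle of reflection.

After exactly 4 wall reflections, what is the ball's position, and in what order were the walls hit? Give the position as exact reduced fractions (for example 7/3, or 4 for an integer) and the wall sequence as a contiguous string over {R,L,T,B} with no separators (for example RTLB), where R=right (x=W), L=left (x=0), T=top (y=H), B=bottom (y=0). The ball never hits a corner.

Final position: (1,0)
Wall sequence: BRTB

1. t=3 → B at (11,0); v=(1,2)
2. t=1 → R at (12,2); v=(-1,2)
3. t=5 → T at (7,12); v=(-1,-2)
4. t=6 → B at (1,0); v=(-1,2)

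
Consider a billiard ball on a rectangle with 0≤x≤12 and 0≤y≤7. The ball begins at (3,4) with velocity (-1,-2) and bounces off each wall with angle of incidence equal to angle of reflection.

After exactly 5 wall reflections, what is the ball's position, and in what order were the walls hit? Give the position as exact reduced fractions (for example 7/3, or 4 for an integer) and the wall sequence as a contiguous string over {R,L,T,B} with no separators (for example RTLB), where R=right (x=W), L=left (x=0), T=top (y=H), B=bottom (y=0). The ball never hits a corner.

1. t=2 → B at (1,0); v=(-1,2)
2. t=1 → L at (0,2); v=(1,2)
3. t=5/2 → T at (5/2,7); v=(1,-2)
4. t=7/2 → B at (6,0); v=(1,2)
5. t=7/2 → T at (19/2,7); v=(1,-2)

Final position: (19/2,7)
Wall sequence: BLTBT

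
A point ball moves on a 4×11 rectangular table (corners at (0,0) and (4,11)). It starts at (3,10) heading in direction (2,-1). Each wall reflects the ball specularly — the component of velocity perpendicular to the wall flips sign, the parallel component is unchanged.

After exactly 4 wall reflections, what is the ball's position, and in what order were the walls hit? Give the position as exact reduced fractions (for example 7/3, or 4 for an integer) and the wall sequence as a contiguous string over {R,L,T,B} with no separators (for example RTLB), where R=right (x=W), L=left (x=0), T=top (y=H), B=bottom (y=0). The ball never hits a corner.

1. t=1/2 → R at (4,19/2); v=(-2,-1)
2. t=2 → L at (0,15/2); v=(2,-1)
3. t=2 → R at (4,11/2); v=(-2,-1)
4. t=2 → L at (0,7/2); v=(2,-1)

Final position: (0,7/2)
Wall sequence: RLRL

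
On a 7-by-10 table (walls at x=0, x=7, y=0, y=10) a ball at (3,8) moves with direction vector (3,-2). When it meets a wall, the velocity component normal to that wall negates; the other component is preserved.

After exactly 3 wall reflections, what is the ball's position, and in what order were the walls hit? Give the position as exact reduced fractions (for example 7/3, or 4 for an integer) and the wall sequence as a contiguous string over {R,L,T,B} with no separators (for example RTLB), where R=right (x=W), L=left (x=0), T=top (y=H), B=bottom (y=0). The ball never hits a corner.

Final position: (1,0)
Wall sequence: RLB

1. t=4/3 → R at (7,16/3); v=(-3,-2)
2. t=7/3 → L at (0,2/3); v=(3,-2)
3. t=1/3 → B at (1,0); v=(3,2)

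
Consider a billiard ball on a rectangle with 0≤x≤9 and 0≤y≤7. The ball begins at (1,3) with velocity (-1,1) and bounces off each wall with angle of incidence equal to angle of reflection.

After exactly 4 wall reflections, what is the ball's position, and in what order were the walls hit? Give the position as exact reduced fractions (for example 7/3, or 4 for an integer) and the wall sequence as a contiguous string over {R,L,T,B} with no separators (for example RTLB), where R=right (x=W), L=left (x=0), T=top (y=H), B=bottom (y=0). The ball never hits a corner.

1. t=1 → L at (0,4); v=(1,1)
2. t=3 → T at (3,7); v=(1,-1)
3. t=6 → R at (9,1); v=(-1,-1)
4. t=1 → B at (8,0); v=(-1,1)

Final position: (8,0)
Wall sequence: LTRB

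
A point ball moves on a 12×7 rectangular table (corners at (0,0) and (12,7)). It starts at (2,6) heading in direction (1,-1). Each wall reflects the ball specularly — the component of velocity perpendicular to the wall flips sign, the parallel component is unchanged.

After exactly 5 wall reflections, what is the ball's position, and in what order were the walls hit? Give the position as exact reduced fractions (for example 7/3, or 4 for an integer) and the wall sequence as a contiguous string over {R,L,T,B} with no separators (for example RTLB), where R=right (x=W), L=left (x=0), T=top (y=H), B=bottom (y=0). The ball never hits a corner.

Final position: (0,2)
Wall sequence: BRTBL

1. t=6 → B at (8,0); v=(1,1)
2. t=4 → R at (12,4); v=(-1,1)
3. t=3 → T at (9,7); v=(-1,-1)
4. t=7 → B at (2,0); v=(-1,1)
5. t=2 → L at (0,2); v=(1,1)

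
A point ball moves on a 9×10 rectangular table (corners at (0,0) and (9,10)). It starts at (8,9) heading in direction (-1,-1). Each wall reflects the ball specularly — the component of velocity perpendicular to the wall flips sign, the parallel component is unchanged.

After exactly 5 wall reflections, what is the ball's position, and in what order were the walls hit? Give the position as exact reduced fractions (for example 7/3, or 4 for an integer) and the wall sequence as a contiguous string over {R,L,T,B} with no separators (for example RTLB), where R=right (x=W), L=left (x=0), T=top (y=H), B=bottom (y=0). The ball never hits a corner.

Final position: (0,3)
Wall sequence: LBRTL

1. t=8 → L at (0,1); v=(1,-1)
2. t=1 → B at (1,0); v=(1,1)
3. t=8 → R at (9,8); v=(-1,1)
4. t=2 → T at (7,10); v=(-1,-1)
5. t=7 → L at (0,3); v=(1,-1)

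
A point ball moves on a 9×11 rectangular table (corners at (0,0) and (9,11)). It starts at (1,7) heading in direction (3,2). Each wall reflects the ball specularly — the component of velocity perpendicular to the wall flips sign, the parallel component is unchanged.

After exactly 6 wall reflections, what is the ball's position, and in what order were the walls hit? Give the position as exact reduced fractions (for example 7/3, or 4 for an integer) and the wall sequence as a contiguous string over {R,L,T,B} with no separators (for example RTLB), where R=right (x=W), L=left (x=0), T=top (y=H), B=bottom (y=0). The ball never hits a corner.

Final position: (0,25/3)
Wall sequence: TRLBRL

1. t=2 → T at (7,11); v=(3,-2)
2. t=2/3 → R at (9,29/3); v=(-3,-2)
3. t=3 → L at (0,11/3); v=(3,-2)
4. t=11/6 → B at (11/2,0); v=(3,2)
5. t=7/6 → R at (9,7/3); v=(-3,2)
6. t=3 → L at (0,25/3); v=(3,2)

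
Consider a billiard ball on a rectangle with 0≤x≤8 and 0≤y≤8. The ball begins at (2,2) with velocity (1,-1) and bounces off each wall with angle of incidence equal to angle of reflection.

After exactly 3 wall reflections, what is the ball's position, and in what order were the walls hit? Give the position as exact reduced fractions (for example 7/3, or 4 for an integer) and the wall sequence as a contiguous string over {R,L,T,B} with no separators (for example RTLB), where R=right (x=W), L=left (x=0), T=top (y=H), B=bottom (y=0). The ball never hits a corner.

Final position: (4,8)
Wall sequence: BRT

1. t=2 → B at (4,0); v=(1,1)
2. t=4 → R at (8,4); v=(-1,1)
3. t=4 → T at (4,8); v=(-1,-1)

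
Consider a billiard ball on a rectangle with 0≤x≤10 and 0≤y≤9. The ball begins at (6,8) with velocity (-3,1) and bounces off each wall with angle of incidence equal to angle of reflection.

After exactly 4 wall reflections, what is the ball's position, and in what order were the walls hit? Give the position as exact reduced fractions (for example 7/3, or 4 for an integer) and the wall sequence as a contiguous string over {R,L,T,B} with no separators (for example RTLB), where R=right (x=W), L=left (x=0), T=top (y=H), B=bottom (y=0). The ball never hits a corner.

1. t=1 → T at (3,9); v=(-3,-1)
2. t=1 → L at (0,8); v=(3,-1)
3. t=10/3 → R at (10,14/3); v=(-3,-1)
4. t=10/3 → L at (0,4/3); v=(3,-1)

Final position: (0,4/3)
Wall sequence: TLRL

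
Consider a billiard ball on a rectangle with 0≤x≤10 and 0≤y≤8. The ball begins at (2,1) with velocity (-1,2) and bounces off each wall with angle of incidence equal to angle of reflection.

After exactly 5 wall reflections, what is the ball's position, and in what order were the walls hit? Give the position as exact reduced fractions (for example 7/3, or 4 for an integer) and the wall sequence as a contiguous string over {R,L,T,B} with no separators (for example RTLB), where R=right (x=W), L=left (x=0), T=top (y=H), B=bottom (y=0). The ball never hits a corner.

Final position: (10,7)
Wall sequence: LTBTR

1. t=2 → L at (0,5); v=(1,2)
2. t=3/2 → T at (3/2,8); v=(1,-2)
3. t=4 → B at (11/2,0); v=(1,2)
4. t=4 → T at (19/2,8); v=(1,-2)
5. t=1/2 → R at (10,7); v=(-1,-2)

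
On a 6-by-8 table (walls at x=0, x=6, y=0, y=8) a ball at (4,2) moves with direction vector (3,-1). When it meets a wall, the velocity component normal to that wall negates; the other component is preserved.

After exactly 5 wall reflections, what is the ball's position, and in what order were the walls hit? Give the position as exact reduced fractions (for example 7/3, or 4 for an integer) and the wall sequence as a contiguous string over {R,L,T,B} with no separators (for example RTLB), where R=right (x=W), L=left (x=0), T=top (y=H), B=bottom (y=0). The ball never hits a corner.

1. t=2/3 → R at (6,4/3); v=(-3,-1)
2. t=4/3 → B at (2,0); v=(-3,1)
3. t=2/3 → L at (0,2/3); v=(3,1)
4. t=2 → R at (6,8/3); v=(-3,1)
5. t=2 → L at (0,14/3); v=(3,1)

Final position: (0,14/3)
Wall sequence: RBLRL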